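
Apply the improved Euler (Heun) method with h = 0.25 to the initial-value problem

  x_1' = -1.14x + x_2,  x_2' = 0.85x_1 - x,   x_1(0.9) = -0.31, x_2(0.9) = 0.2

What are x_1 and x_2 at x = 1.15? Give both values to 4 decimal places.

-0.5885, -0.1441

Heun on (x_1,x_2): k1 = f(x_n, state_n); k2 = f(x_n + h, state_n + h·k1); state_{n+1} = state_n + (h/2)·(k1 + k2).
0.900000: (-0.310000, 0.200000)
  k1 = (-0.826000, -1.163500)
  predictor → (-0.516500, -0.090875)
  k2 = (-1.401875, -1.589025)
  → (-0.588484, -0.144066)
(x_1(1.15), x_2(1.15)) ≈ (-0.5885, -0.1441)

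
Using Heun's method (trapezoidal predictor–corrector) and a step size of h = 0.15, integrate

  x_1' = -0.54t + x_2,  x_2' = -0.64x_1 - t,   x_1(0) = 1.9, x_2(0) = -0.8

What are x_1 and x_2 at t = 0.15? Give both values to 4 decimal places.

Heun on (x_1,x_2): k1 = f(t_n, state_n); k2 = f(t_n + h, state_n + h·k1); state_{n+1} = state_n + (h/2)·(k1 + k2).
0.000000: (1.900000, -0.800000)
  k1 = (-0.800000, -1.216000)
  predictor → (1.780000, -0.982400)
  k2 = (-1.063400, -1.289200)
  → (1.760245, -0.987890)
(x_1(0.15), x_2(0.15)) ≈ (1.7602, -0.9879)

1.7602, -0.9879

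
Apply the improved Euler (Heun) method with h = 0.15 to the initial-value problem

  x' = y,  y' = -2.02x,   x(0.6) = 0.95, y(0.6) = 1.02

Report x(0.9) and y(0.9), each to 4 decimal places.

1.1632, 0.3652

Heun on (x,y): k1 = f(t_n, state_n); k2 = f(t_n + h, state_n + h·k1); state_{n+1} = state_n + (h/2)·(k1 + k2).
0.600000: (0.950000, 1.020000)
  k1 = (1.020000, -1.919000)
  predictor → (1.103000, 0.732150)
  k2 = (0.732150, -2.228060)
  → (1.081411, 0.708971)
0.750000: (1.081411, 0.708971)
  k1 = (0.708971, -2.184451)
  predictor → (1.187757, 0.381303)
  k2 = (0.381303, -2.399269)
  → (1.163182, 0.365192)
(x(0.9), y(0.9)) ≈ (1.1632, 0.3652)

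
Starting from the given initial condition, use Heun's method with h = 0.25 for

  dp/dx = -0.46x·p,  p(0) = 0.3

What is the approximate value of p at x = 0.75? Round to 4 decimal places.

0.2635

Heun: k1 = f(x_n, p_n); k2 = f(x_n + h, p_n + h·k1); p_{n+1} = p_n + (h/2)·(k1 + k2).
x=0.000000, p=0.300000:
  k1 = f(0.000000, 0.300000) = 0.000000
  k2 = f(0.250000, 0.300000) = -0.034500
  p ← 0.300000 + (0.25/2)·(0.000000 + (-0.034500)) = 0.295687
x=0.250000, p=0.295687:
  k1 = f(0.250000, 0.295687) = -0.034004
  k2 = f(0.500000, 0.287186) = -0.066053
  p ← 0.295687 + (0.25/2)·(-0.034004 + (-0.066053)) = 0.283180
x=0.500000, p=0.283180:
  k1 = f(0.500000, 0.283180) = -0.065131
  k2 = f(0.750000, 0.266898) = -0.092080
  p ← 0.283180 + (0.25/2)·(-0.065131 + (-0.092080)) = 0.263529
p(0.75) ≈ 0.2635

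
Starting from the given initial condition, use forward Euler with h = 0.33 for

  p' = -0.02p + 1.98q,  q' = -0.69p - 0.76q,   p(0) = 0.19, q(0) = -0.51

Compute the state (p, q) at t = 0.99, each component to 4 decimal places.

Euler on (p,q): p_{n+1} = p_n + h·p', q_{n+1} = q_n + h·q'.
0.000000: (0.190000, -0.510000); f=(-1.013600, 0.256500) → (-0.144488, -0.425355)
0.330000: (-0.144488, -0.425355); f=(-0.839313, 0.422967) → (-0.421461, -0.285776)
0.660000: (-0.421461, -0.285776); f=(-0.557407, 0.507998) → (-0.605406, -0.118137)
(p(0.99), q(0.99)) ≈ (-0.6054, -0.1181)

-0.6054, -0.1181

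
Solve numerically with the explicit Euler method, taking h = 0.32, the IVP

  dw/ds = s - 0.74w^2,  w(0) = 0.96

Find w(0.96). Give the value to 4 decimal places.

Euler: w_{n+1} = w_n + h·f(s_n, w_n).
s=0.000000, w=0.960000: f=-0.681984 → w ← 0.960000 + 0.32·(-0.681984) = 0.741765
s=0.320000, w=0.741765: f=-0.087159 → w ← 0.741765 + 0.32·(-0.087159) = 0.713874
s=0.640000, w=0.713874: f=0.262884 → w ← 0.713874 + 0.32·0.262884 = 0.797997
w(0.96) ≈ 0.7980

0.7980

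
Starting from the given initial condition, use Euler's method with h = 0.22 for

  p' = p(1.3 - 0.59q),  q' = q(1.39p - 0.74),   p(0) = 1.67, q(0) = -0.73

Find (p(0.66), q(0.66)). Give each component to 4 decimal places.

Euler on (p,q): p_{n+1} = p_n + h·p', q_{n+1} = q_n + h·q'.
0.000000: (1.670000, -0.730000); f=(2.890269, -1.154349) → (2.305859, -0.983957)
0.220000: (2.305859, -0.983957); f=(4.336248, -2.425595) → (3.259834, -1.517588)
0.440000: (3.259834, -1.517588); f=(7.156563, -5.753431) → (4.834278, -2.783343)
(p(0.66), q(0.66)) ≈ (4.8343, -2.7833)

4.8343, -2.7833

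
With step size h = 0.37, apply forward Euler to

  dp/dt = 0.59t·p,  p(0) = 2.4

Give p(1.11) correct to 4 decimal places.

3.0129

Euler: p_{n+1} = p_n + h·f(t_n, p_n).
t=0.000000, p=2.400000: f=0.000000 → p ← 2.400000 + 0.37·0.000000 = 2.400000
t=0.370000, p=2.400000: f=0.523920 → p ← 2.400000 + 0.37·0.523920 = 2.593850
t=0.740000, p=2.593850: f=1.132475 → p ← 2.593850 + 0.37·1.132475 = 3.012866
p(1.11) ≈ 3.0129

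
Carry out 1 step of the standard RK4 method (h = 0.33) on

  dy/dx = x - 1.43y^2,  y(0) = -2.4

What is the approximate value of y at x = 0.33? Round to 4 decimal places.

RK4: k1 = f(x_n, y_n); k2 = f(x_n + h/2, y_n + (h/2)·k1); k3 = f(x_n + h/2, y_n + (h/2)·k2); k4 = f(x_n + h, y_n + h·k3); y_{n+1} = y_n + (h/6)·(k1 + 2k2 + 2k3 + k4).
x=0.000000, y=-2.400000:
  k1 = f(0.000000, -2.400000) = -8.236800
  k2 = f(0.165000, -3.759072) = -20.041790
  k3 = f(0.165000, -5.706895) = -46.408176
  k4 = f(0.330000, -17.714698) = -448.419050
  y ← -2.400000 + (0.33/6)·(k1 + 2k2 + 2k3 + k4) = -34.825568
y(0.33) ≈ -34.8256

-34.8256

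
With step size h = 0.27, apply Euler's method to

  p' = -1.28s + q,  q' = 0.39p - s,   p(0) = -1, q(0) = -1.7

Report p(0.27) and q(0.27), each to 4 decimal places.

Euler on (p,q): p_{n+1} = p_n + h·p', q_{n+1} = q_n + h·q'.
0.000000: (-1.000000, -1.700000); f=(-1.700000, -0.390000) → (-1.459000, -1.805300)
(p(0.27), q(0.27)) ≈ (-1.4590, -1.8053)

-1.4590, -1.8053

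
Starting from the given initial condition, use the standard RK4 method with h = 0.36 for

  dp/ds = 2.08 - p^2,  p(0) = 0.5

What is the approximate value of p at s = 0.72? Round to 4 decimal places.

1.2743

RK4: k1 = f(s_n, p_n); k2 = f(s_n + h/2, p_n + (h/2)·k1); k3 = f(s_n + h/2, p_n + (h/2)·k2); k4 = f(s_n + h, p_n + h·k3); p_{n+1} = p_n + (h/6)·(k1 + 2k2 + 2k3 + k4).
s=0.000000, p=0.500000:
  k1 = f(0.000000, 0.500000) = 1.830000
  k2 = f(0.180000, 0.829400) = 1.392096
  k3 = f(0.180000, 0.750577) = 1.516634
  k4 = f(0.360000, 1.045988) = 0.985909
  p ← 0.500000 + (0.36/6)·(k1 + 2k2 + 2k3 + k4) = 1.018002
s=0.360000, p=1.018002:
  k1 = f(0.360000, 1.018002) = 1.043672
  k2 = f(0.540000, 1.205863) = 0.625894
  k3 = f(0.540000, 1.130663) = 0.801601
  k4 = f(0.720000, 1.306578) = 0.372853
  p ← 1.018002 + (0.36/6)·(k1 + 2k2 + 2k3 + k4) = 1.274293
p(0.72) ≈ 1.2743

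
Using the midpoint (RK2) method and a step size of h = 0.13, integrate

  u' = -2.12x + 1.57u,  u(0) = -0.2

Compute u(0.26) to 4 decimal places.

Midpoint: k1 = f(x_n, u_n); k2 = f(x_n + h/2, u_n + (h/2)·k1); u_{n+1} = u_n + h·k2.
x=0.000000, u=-0.200000:
  k1 = f(0.000000, -0.200000) = -0.314000
  k2 = f(0.065000, -0.220410) = -0.483844
  u ← -0.200000 + 0.13·(-0.483844) = -0.262900
x=0.130000, u=-0.262900:
  k1 = f(0.130000, -0.262900) = -0.688352
  k2 = f(0.195000, -0.307643) = -0.896399
  u ← -0.262900 + 0.13·(-0.896399) = -0.379432
u(0.26) ≈ -0.3794

-0.3794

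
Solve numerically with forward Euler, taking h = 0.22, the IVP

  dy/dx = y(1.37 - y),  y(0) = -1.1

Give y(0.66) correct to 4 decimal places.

-5.4795

Euler: y_{n+1} = y_n + h·f(x_n, y_n).
x=0.000000, y=-1.100000: f=-2.717000 → y ← -1.100000 + 0.22·(-2.717000) = -1.697740
x=0.220000, y=-1.697740: f=-5.208225 → y ← -1.697740 + 0.22·(-5.208225) = -2.843549
x=0.440000, y=-2.843549: f=-11.981436 → y ← -2.843549 + 0.22·(-11.981436) = -5.479465
y(0.66) ≈ -5.4795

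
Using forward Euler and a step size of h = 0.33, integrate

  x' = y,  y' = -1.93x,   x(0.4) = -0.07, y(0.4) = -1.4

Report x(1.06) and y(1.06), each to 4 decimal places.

-0.9793, -1.0166

Euler on (x,y): x_{n+1} = x_n + h·x', y_{n+1} = y_n + h·y'.
0.400000: (-0.070000, -1.400000); f=(-1.400000, 0.135100) → (-0.532000, -1.355417)
0.730000: (-0.532000, -1.355417); f=(-1.355417, 1.026760) → (-0.979288, -1.016586)
(x(1.06), y(1.06)) ≈ (-0.9793, -1.0166)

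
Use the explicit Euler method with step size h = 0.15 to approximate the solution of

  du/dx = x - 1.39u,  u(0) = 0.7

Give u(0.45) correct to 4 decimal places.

0.4099

Euler: u_{n+1} = u_n + h·f(x_n, u_n).
x=0.000000, u=0.700000: f=-0.973000 → u ← 0.700000 + 0.15·(-0.973000) = 0.554050
x=0.150000, u=0.554050: f=-0.620129 → u ← 0.554050 + 0.15·(-0.620129) = 0.461031
x=0.300000, u=0.461031: f=-0.340832 → u ← 0.461031 + 0.15·(-0.340832) = 0.409906
u(0.45) ≈ 0.4099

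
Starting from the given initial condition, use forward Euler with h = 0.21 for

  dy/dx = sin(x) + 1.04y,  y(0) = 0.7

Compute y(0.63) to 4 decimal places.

1.4051

Euler: y_{n+1} = y_n + h·f(x_n, y_n).
x=0.000000, y=0.700000: f=0.728000 → y ← 0.700000 + 0.21·0.728000 = 0.852880
x=0.210000, y=0.852880: f=1.095455 → y ← 0.852880 + 0.21·1.095455 = 1.082926
x=0.420000, y=1.082926: f=1.534003 → y ← 1.082926 + 0.21·1.534003 = 1.405066
y(0.63) ≈ 1.4051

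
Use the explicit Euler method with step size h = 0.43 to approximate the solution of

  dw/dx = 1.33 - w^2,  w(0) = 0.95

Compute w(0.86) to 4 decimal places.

1.1529

Euler: w_{n+1} = w_n + h·f(x_n, w_n).
x=0.000000, w=0.950000: f=0.427500 → w ← 0.950000 + 0.43·0.427500 = 1.133825
x=0.430000, w=1.133825: f=0.044441 → w ← 1.133825 + 0.43·0.044441 = 1.152935
w(0.86) ≈ 1.1529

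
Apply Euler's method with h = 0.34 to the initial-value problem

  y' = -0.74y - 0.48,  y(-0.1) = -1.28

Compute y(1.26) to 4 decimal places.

-0.8467

Euler: y_{n+1} = y_n + h·f(x_n, y_n).
x=-0.100000, y=-1.280000: f=0.467200 → y ← -1.280000 + 0.34·0.467200 = -1.121152
x=0.240000, y=-1.121152: f=0.349652 → y ← -1.121152 + 0.34·0.349652 = -1.002270
x=0.580000, y=-1.002270: f=0.261680 → y ← -1.002270 + 0.34·0.261680 = -0.913299
x=0.920000, y=-0.913299: f=0.195841 → y ← -0.913299 + 0.34·0.195841 = -0.846713
y(1.26) ≈ -0.8467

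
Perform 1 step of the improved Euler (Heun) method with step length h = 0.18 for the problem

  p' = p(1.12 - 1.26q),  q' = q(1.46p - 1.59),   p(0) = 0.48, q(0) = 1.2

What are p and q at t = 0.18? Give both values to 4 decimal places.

Heun on (p,q): k1 = f(t_n, state_n); k2 = f(t_n + h, state_n + h·k1); state_{n+1} = state_n + (h/2)·(k1 + k2).
0.000000: (0.480000, 1.200000)
  k1 = (-0.188160, -1.067040)
  predictor → (0.446131, 1.007933)
  k2 = (-0.066918, -0.946095)
  → (0.457043, 1.018818)
(p(0.18), q(0.18)) ≈ (0.4570, 1.0188)

0.4570, 1.0188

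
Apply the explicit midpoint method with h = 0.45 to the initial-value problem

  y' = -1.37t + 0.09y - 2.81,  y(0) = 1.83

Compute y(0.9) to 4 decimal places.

-1.2154

Midpoint: k1 = f(t_n, y_n); k2 = f(t_n + h/2, y_n + (h/2)·k1); y_{n+1} = y_n + h·k2.
t=0.000000, y=1.830000:
  k1 = f(0.000000, 1.830000) = -2.645300
  k2 = f(0.225000, 1.234808) = -3.007117
  y ← 1.830000 + 0.45·(-3.007117) = 0.476797
t=0.450000, y=0.476797:
  k1 = f(0.450000, 0.476797) = -3.383588
  k2 = f(0.675000, -0.284510) = -3.760356
  y ← 0.476797 + 0.45·(-3.760356) = -1.215363
y(0.9) ≈ -1.2154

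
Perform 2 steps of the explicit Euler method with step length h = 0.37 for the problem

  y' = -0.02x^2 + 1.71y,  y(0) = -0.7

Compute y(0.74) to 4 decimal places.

Euler: y_{n+1} = y_n + h·f(x_n, y_n).
x=0.000000, y=-0.700000: f=-1.197000 → y ← -0.700000 + 0.37·(-1.197000) = -1.142890
x=0.370000, y=-1.142890: f=-1.957080 → y ← -1.142890 + 0.37·(-1.957080) = -1.867010
y(0.74) ≈ -1.8670

-1.8670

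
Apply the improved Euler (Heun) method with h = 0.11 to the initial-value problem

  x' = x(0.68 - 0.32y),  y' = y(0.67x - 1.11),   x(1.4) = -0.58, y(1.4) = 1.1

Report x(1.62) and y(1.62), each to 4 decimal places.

-0.6308, 0.7897

Heun on (x,y): k1 = f(s_n, state_n); k2 = f(s_n + h, state_n + h·k1); state_{n+1} = state_n + (h/2)·(k1 + k2).
1.400000: (-0.580000, 1.100000)
  k1 = (-0.190240, -1.648460)
  predictor → (-0.600926, 0.918669)
  k2 = (-0.231973, -1.389598)
  → (-0.603222, 0.932907)
1.510000: (-0.603222, 0.932907)
  k1 = (-0.230111, -1.412569)
  predictor → (-0.628534, 0.777524)
  k2 = (-0.271019, -1.190481)
  → (-0.630784, 0.789739)
(x(1.62), y(1.62)) ≈ (-0.6308, 0.7897)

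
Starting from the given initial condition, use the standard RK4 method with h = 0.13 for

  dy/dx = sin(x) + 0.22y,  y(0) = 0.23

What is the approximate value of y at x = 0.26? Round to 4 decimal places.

0.2778

RK4: k1 = f(x_n, y_n); k2 = f(x_n + h/2, y_n + (h/2)·k1); k3 = f(x_n + h/2, y_n + (h/2)·k2); k4 = f(x_n + h, y_n + h·k3); y_{n+1} = y_n + (h/6)·(k1 + 2k2 + 2k3 + k4).
x=0.000000, y=0.230000:
  k1 = f(0.000000, 0.230000) = 0.050600
  k2 = f(0.065000, 0.233289) = 0.116278
  k3 = f(0.065000, 0.237558) = 0.117217
  k4 = f(0.130000, 0.245238) = 0.183587
  y ← 0.230000 + (0.13/6)·(k1 + 2k2 + 2k3 + k4) = 0.245192
x=0.130000, y=0.245192:
  k1 = f(0.130000, 0.245192) = 0.183576
  k2 = f(0.195000, 0.257125) = 0.250334
  k3 = f(0.195000, 0.261464) = 0.251289
  k4 = f(0.260000, 0.277860) = 0.318210
  y ← 0.245192 + (0.13/6)·(k1 + 2k2 + 2k3 + k4) = 0.277801
y(0.26) ≈ 0.2778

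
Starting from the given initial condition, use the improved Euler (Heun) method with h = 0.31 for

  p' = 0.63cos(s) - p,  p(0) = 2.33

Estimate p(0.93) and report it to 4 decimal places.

1.2433

Heun: k1 = f(s_n, p_n); k2 = f(s_n + h, p_n + h·k1); p_{n+1} = p_n + (h/2)·(k1 + k2).
s=0.000000, p=2.330000:
  k1 = f(0.000000, 2.330000) = -1.700000
  k2 = f(0.310000, 1.803000) = -1.203030
  p ← 2.330000 + (0.31/2)·(-1.700000 + (-1.203030)) = 1.880030
s=0.310000, p=1.880030:
  k1 = f(0.310000, 1.880030) = -1.280060
  k2 = f(0.620000, 1.483212) = -0.970468
  p ← 1.880030 + (0.31/2)·(-1.280060 + (-0.970468)) = 1.531198
s=0.620000, p=1.531198:
  k1 = f(0.620000, 1.531198) = -1.018455
  k2 = f(0.930000, 1.215477) = -0.838842
  p ← 1.531198 + (0.31/2)·(-1.018455 + (-0.838842)) = 1.243317
p(0.93) ≈ 1.2433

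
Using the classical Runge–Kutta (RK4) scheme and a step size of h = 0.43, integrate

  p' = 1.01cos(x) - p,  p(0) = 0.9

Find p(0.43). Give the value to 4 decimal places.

0.9265

RK4: k1 = f(x_n, p_n); k2 = f(x_n + h/2, p_n + (h/2)·k1); k3 = f(x_n + h/2, p_n + (h/2)·k2); k4 = f(x_n + h, p_n + h·k3); p_{n+1} = p_n + (h/6)·(k1 + 2k2 + 2k3 + k4).
x=0.000000, p=0.900000:
  k1 = f(0.000000, 0.900000) = 0.110000
  k2 = f(0.215000, 0.923650) = 0.063096
  k3 = f(0.215000, 0.913566) = 0.073180
  k4 = f(0.430000, 0.931468) = -0.013412
  p ← 0.900000 + (0.43/6)·(k1 + 2k2 + 2k3 + k4) = 0.926455
p(0.43) ≈ 0.9265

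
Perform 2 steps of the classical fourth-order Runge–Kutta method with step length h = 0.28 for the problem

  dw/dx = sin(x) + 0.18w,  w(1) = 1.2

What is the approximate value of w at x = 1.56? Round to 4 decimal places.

RK4: k1 = f(x_n, w_n); k2 = f(x_n + h/2, w_n + (h/2)·k1); k3 = f(x_n + h/2, w_n + (h/2)·k2); k4 = f(x_n + h, w_n + h·k3); w_{n+1} = w_n + (h/6)·(k1 + 2k2 + 2k3 + k4).
x=1.000000, w=1.200000:
  k1 = f(1.000000, 1.200000) = 1.057471
  k2 = f(1.140000, 1.348046) = 1.151282
  k3 = f(1.140000, 1.361179) = 1.153646
  k4 = f(1.280000, 1.523021) = 1.232160
  w ← 1.200000 + (0.28/6)·(k1 + 2k2 + 2k3 + k4) = 1.521976
x=1.280000, w=1.521976:
  k1 = f(1.280000, 1.521976) = 1.231972
  k2 = f(1.420000, 1.694452) = 1.293653
  k3 = f(1.420000, 1.703087) = 1.295208
  k4 = f(1.560000, 1.884634) = 1.339176
  w ← 1.521976 + (0.28/6)·(k1 + 2k2 + 2k3 + k4) = 1.883590
w(1.56) ≈ 1.8836

1.8836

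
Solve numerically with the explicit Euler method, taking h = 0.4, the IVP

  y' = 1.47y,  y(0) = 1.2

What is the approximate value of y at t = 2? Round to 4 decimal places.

12.1181

Euler: y_{n+1} = y_n + h·f(t_n, y_n).
t=0.000000, y=1.200000: f=1.764000 → y ← 1.200000 + 0.4·1.764000 = 1.905600
t=0.400000, y=1.905600: f=2.801232 → y ← 1.905600 + 0.4·2.801232 = 3.026093
t=0.800000, y=3.026093: f=4.448356 → y ← 3.026093 + 0.4·4.448356 = 4.805435
t=1.200000, y=4.805435: f=7.063990 → y ← 4.805435 + 0.4·7.063990 = 7.631031
t=1.600000, y=7.631031: f=11.217616 → y ← 7.631031 + 0.4·11.217616 = 12.118078
y(2) ≈ 12.1181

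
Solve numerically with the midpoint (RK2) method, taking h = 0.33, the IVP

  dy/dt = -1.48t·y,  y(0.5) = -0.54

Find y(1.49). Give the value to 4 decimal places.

-0.1268

Midpoint: k1 = f(t_n, y_n); k2 = f(t_n + h/2, y_n + (h/2)·k1); y_{n+1} = y_n + h·k2.
t=0.500000, y=-0.540000:
  k1 = f(0.500000, -0.540000) = 0.399600
  k2 = f(0.665000, -0.474066) = 0.466576
  y ← -0.540000 + 0.33·0.466576 = -0.386030
t=0.830000, y=-0.386030:
  k1 = f(0.830000, -0.386030) = 0.474199
  k2 = f(0.995000, -0.307787) = 0.453247
  y ← -0.386030 + 0.33·0.453247 = -0.236458
t=1.160000, y=-0.236458:
  k1 = f(1.160000, -0.236458) = 0.405952
  k2 = f(1.325000, -0.169476) = 0.332343
  y ← -0.236458 + 0.33·0.332343 = -0.126785
y(1.49) ≈ -0.1268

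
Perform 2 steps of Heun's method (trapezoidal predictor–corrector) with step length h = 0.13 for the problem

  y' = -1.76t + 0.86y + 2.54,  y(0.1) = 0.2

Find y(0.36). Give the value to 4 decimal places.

Heun: k1 = f(t_n, y_n); k2 = f(t_n + h, y_n + h·k1); y_{n+1} = y_n + (h/2)·(k1 + k2).
t=0.100000, y=0.200000:
  k1 = f(0.100000, 0.200000) = 2.536000
  k2 = f(0.230000, 0.529680) = 2.590725
  y ← 0.200000 + (0.13/2)·(2.536000 + 2.590725) = 0.533237
t=0.230000, y=0.533237:
  k1 = f(0.230000, 0.533237) = 2.593784
  k2 = f(0.360000, 0.870429) = 2.654969
  y ← 0.533237 + (0.13/2)·(2.593784 + 2.654969) = 0.874406
y(0.36) ≈ 0.8744

0.8744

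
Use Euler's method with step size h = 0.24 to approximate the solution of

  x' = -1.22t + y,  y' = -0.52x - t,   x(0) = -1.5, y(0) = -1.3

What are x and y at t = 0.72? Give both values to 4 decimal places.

-2.5165, -0.7912

Euler on (x,y): x_{n+1} = x_n + h·x', y_{n+1} = y_n + h·y'.
0.000000: (-1.500000, -1.300000); f=(-1.300000, 0.780000) → (-1.812000, -1.112800)
0.240000: (-1.812000, -1.112800); f=(-1.405600, 0.702240) → (-2.149344, -0.944262)
0.480000: (-2.149344, -0.944262); f=(-1.529862, 0.637659) → (-2.516511, -0.791224)
(x(0.72), y(0.72)) ≈ (-2.5165, -0.7912)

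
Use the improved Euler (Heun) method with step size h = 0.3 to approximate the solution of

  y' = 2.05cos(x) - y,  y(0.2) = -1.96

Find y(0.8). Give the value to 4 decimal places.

-0.3265

Heun: k1 = f(x_n, y_n); k2 = f(x_n + h, y_n + h·k1); y_{n+1} = y_n + (h/2)·(k1 + k2).
x=0.200000, y=-1.960000:
  k1 = f(0.200000, -1.960000) = 3.969136
  k2 = f(0.500000, -0.769259) = 2.568303
  y ← -1.960000 + (0.3/2)·(3.969136 + 2.568303) = -0.979384
x=0.500000, y=-0.979384:
  k1 = f(0.500000, -0.979384) = 2.778428
  k2 = f(0.800000, -0.145856) = 1.574104
  y ← -0.979384 + (0.3/2)·(2.778428 + 1.574104) = -0.326504
y(0.8) ≈ -0.3265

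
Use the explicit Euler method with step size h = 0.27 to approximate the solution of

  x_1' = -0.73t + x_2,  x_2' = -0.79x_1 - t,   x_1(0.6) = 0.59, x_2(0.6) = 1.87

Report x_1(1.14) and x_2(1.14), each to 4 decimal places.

1.2323, 1.1389

Euler on (x_1,x_2): x_1_{n+1} = x_1_n + h·x_1', x_2_{n+1} = x_2_n + h·x_2'.
0.600000: (0.590000, 1.870000); f=(1.432000, -1.066100) → (0.976640, 1.582153)
0.870000: (0.976640, 1.582153); f=(0.947053, -1.641546) → (1.232344, 1.138936)
(x_1(1.14), x_2(1.14)) ≈ (1.2323, 1.1389)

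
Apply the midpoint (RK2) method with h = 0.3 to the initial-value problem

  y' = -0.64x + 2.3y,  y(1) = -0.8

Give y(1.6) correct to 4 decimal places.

-3.8918

Midpoint: k1 = f(x_n, y_n); k2 = f(x_n + h/2, y_n + (h/2)·k1); y_{n+1} = y_n + h·k2.
x=1.000000, y=-0.800000:
  k1 = f(1.000000, -0.800000) = -2.480000
  k2 = f(1.150000, -1.172000) = -3.431600
  y ← -0.800000 + 0.3·(-3.431600) = -1.829480
x=1.300000, y=-1.829480:
  k1 = f(1.300000, -1.829480) = -5.039804
  k2 = f(1.450000, -2.585451) = -6.874536
  y ← -1.829480 + 0.3·(-6.874536) = -3.891841
y(1.6) ≈ -3.8918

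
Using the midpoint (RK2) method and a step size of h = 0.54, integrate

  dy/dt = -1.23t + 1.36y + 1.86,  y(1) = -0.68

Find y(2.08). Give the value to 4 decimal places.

Midpoint: k1 = f(t_n, y_n); k2 = f(t_n + h/2, y_n + (h/2)·k1); y_{n+1} = y_n + h·k2.
t=1.000000, y=-0.680000:
  k1 = f(1.000000, -0.680000) = -0.294800
  k2 = f(1.270000, -0.759596) = -0.735151
  y ← -0.680000 + 0.54·(-0.735151) = -1.076981
t=1.540000, y=-1.076981:
  k1 = f(1.540000, -1.076981) = -1.498895
  k2 = f(1.810000, -1.481683) = -2.381389
  y ← -1.076981 + 0.54·(-2.381389) = -2.362931
y(2.08) ≈ -2.3629

-2.3629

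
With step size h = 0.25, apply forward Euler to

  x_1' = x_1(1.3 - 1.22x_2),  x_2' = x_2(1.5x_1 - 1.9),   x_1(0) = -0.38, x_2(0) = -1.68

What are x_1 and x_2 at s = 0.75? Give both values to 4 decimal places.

Euler on (x_1,x_2): x_1_{n+1} = x_1_n + h·x_1', x_2_{n+1} = x_2_n + h·x_2'.
0.000000: (-0.380000, -1.680000); f=(-1.272848, 4.149600) → (-0.698212, -0.642600)
0.250000: (-0.698212, -0.642600); f=(-1.455054, 1.893947) → (-1.061976, -0.169113)
0.500000: (-1.061976, -0.169113); f=(-1.599673, 0.590707) → (-1.461894, -0.021437)
(x_1(0.75), x_2(0.75)) ≈ (-1.4619, -0.0214)

-1.4619, -0.0214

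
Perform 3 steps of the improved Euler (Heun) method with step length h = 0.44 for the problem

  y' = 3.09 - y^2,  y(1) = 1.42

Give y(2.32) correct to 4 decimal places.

1.6727

Heun: k1 = f(t_n, y_n); k2 = f(t_n + h, y_n + h·k1); y_{n+1} = y_n + (h/2)·(k1 + k2).
t=1.000000, y=1.420000:
  k1 = f(1.000000, 1.420000) = 1.073600
  k2 = f(1.440000, 1.892384) = -0.491117
  y ← 1.420000 + (0.44/2)·(1.073600 + (-0.491117)) = 1.548146
t=1.440000, y=1.548146:
  k1 = f(1.440000, 1.548146) = 0.693243
  k2 = f(1.880000, 1.853173) = -0.344251
  y ← 1.548146 + (0.44/2)·(0.693243 + (-0.344251)) = 1.624924
t=1.880000, y=1.624924:
  k1 = f(1.880000, 1.624924) = 0.449620
  k2 = f(2.320000, 1.822757) = -0.232445
  y ← 1.624924 + (0.44/2)·(0.449620 + (-0.232445)) = 1.672703
y(2.32) ≈ 1.6727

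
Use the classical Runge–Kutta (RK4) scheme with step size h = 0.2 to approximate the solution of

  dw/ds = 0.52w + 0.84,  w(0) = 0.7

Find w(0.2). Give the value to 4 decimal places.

RK4: k1 = f(s_n, w_n); k2 = f(s_n + h/2, w_n + (h/2)·k1); k3 = f(s_n + h/2, w_n + (h/2)·k2); k4 = f(s_n + h, w_n + h·k3); w_{n+1} = w_n + (h/6)·(k1 + 2k2 + 2k3 + k4).
s=0.000000, w=0.700000:
  k1 = f(0.000000, 0.700000) = 1.204000
  k2 = f(0.100000, 0.820400) = 1.266608
  k3 = f(0.100000, 0.826661) = 1.269864
  k4 = f(0.200000, 0.953973) = 1.336066
  w ← 0.700000 + (0.2/6)·(k1 + 2k2 + 2k3 + k4) = 0.953767
w(0.2) ≈ 0.9538

0.9538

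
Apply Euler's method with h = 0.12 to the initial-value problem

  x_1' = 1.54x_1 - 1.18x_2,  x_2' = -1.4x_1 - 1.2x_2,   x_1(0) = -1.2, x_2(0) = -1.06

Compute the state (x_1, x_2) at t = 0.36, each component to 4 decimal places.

Euler on (x_1,x_2): x_1_{n+1} = x_1_n + h·x_1', x_2_{n+1} = x_2_n + h·x_2'.
0.000000: (-1.200000, -1.060000); f=(-0.597200, 2.952000) → (-1.271664, -0.705760)
0.120000: (-1.271664, -0.705760); f=(-1.125566, 2.627242) → (-1.406732, -0.390491)
0.240000: (-1.406732, -0.390491); f=(-1.705588, 2.438014) → (-1.611402, -0.097929)
(x_1(0.36), x_2(0.36)) ≈ (-1.6114, -0.0979)

-1.6114, -0.0979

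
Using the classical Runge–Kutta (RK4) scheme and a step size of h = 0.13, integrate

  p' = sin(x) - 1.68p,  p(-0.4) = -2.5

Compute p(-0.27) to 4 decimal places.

RK4: k1 = f(x_n, p_n); k2 = f(x_n + h/2, p_n + (h/2)·k1); k3 = f(x_n + h/2, p_n + (h/2)·k2); k4 = f(x_n + h, p_n + h·k3); p_{n+1} = p_n + (h/6)·(k1 + 2k2 + 2k3 + k4).
x=-0.400000, p=-2.500000:
  k1 = f(-0.400000, -2.500000) = 3.810582
  k2 = f(-0.335000, -2.252312) = 3.455115
  k3 = f(-0.335000, -2.275418) = 3.493932
  k4 = f(-0.270000, -2.045789) = 3.170194
  p ← -2.500000 + (0.13/6)·(k1 + 2k2 + 2k3 + k4) = -2.047624
p(-0.27) ≈ -2.0476

-2.0476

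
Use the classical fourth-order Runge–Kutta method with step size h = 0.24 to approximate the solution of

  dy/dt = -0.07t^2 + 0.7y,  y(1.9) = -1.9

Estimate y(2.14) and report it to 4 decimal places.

RK4: k1 = f(t_n, y_n); k2 = f(t_n + h/2, y_n + (h/2)·k1); k3 = f(t_n + h/2, y_n + (h/2)·k2); k4 = f(t_n + h, y_n + h·k3); y_{n+1} = y_n + (h/6)·(k1 + 2k2 + 2k3 + k4).
t=1.900000, y=-1.900000:
  k1 = f(1.900000, -1.900000) = -1.582700
  k2 = f(2.020000, -2.089924) = -1.748575
  k3 = f(2.020000, -2.109829) = -1.762508
  k4 = f(2.140000, -2.323002) = -1.946673
  y ← -1.900000 + (0.24/6)·(k1 + 2k2 + 2k3 + k4) = -2.322062
y(2.14) ≈ -2.3221

-2.3221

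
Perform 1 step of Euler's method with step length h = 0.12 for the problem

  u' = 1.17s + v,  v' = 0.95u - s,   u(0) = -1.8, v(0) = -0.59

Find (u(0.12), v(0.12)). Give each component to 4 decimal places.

-1.8708, -0.7952

Euler on (u,v): u_{n+1} = u_n + h·u', v_{n+1} = v_n + h·v'.
0.000000: (-1.800000, -0.590000); f=(-0.590000, -1.710000) → (-1.870800, -0.795200)
(u(0.12), v(0.12)) ≈ (-1.8708, -0.7952)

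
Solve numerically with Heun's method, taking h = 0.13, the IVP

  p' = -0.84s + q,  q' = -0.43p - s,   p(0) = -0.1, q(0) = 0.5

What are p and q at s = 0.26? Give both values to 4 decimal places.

Heun on (p,q): k1 = f(s_n, state_n); k2 = f(s_n + h, state_n + h·k1); state_{n+1} = state_n + (h/2)·(k1 + k2).
0.000000: (-0.100000, 0.500000)
  k1 = (0.500000, 0.043000)
  predictor → (-0.035000, 0.505590)
  k2 = (0.396390, -0.114950)
  → (-0.041735, 0.495323)
0.130000: (-0.041735, 0.495323)
  k1 = (0.386123, -0.112054)
  predictor → (0.008461, 0.480756)
  k2 = (0.262356, -0.263638)
  → (0.000417, 0.470903)
(p(0.26), q(0.26)) ≈ (0.0004, 0.4709)

0.0004, 0.4709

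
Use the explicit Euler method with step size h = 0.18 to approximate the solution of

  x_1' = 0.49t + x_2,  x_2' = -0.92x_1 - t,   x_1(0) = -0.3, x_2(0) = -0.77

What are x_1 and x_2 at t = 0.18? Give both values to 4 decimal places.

-0.4386, -0.7203

Euler on (x_1,x_2): x_1_{n+1} = x_1_n + h·x_1', x_2_{n+1} = x_2_n + h·x_2'.
0.000000: (-0.300000, -0.770000); f=(-0.770000, 0.276000) → (-0.438600, -0.720320)
(x_1(0.18), x_2(0.18)) ≈ (-0.4386, -0.7203)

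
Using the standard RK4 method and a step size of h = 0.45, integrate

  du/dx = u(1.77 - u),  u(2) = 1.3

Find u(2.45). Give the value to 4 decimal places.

1.5216

RK4: k1 = f(x_n, u_n); k2 = f(x_n + h/2, u_n + (h/2)·k1); k3 = f(x_n + h/2, u_n + (h/2)·k2); k4 = f(x_n + h, u_n + h·k3); u_{n+1} = u_n + (h/6)·(k1 + 2k2 + 2k3 + k4).
x=2.000000, u=1.300000:
  k1 = f(2.000000, 1.300000) = 0.611000
  k2 = f(2.225000, 1.437475) = 0.477996
  k3 = f(2.225000, 1.407549) = 0.510167
  k4 = f(2.450000, 1.529575) = 0.367748
  u ← 1.300000 + (0.45/6)·(k1 + 2k2 + 2k3 + k4) = 1.521631
u(2.45) ≈ 1.5216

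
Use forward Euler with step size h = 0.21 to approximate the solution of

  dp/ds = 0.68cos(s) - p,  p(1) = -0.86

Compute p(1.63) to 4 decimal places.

Euler: p_{n+1} = p_n + h·f(s_n, p_n).
s=1.000000, p=-0.860000: f=1.227406 → p ← -0.860000 + 0.21·1.227406 = -0.602245
s=1.210000, p=-0.602245: f=0.842298 → p ← -0.602245 + 0.21·0.842298 = -0.425362
s=1.420000, p=-0.425362: f=0.527516 → p ← -0.425362 + 0.21·0.527516 = -0.314584
p(1.63) ≈ -0.3146

-0.3146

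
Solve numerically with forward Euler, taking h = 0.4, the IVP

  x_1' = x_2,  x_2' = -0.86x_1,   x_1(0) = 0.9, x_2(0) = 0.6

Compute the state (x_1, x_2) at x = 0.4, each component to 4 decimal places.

1.1400, 0.2904

Euler on (x_1,x_2): x_1_{n+1} = x_1_n + h·x_1', x_2_{n+1} = x_2_n + h·x_2'.
0.000000: (0.900000, 0.600000); f=(0.600000, -0.774000) → (1.140000, 0.290400)
(x_1(0.4), x_2(0.4)) ≈ (1.1400, 0.2904)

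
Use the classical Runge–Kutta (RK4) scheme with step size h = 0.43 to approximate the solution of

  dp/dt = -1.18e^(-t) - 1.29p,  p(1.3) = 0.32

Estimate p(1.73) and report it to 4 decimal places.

0.0995

RK4: k1 = f(t_n, p_n); k2 = f(t_n + h/2, p_n + (h/2)·k1); k3 = f(t_n + h/2, p_n + (h/2)·k2); k4 = f(t_n + h, p_n + h·k3); p_{n+1} = p_n + (h/6)·(k1 + 2k2 + 2k3 + k4).
t=1.300000, p=0.320000:
  k1 = f(1.300000, 0.320000) = -0.734388
  k2 = f(1.515000, 0.162107) = -0.468491
  k3 = f(1.515000, 0.219274) = -0.542238
  k4 = f(1.730000, 0.086838) = -0.321216
  p ← 0.320000 + (0.43/6)·(k1 + 2k2 + 2k3 + k4) = 0.099477
p(1.73) ≈ 0.0995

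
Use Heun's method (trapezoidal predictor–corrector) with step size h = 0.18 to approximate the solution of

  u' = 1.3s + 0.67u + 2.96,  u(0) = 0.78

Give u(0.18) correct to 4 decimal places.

1.4657

Heun: k1 = f(s_n, u_n); k2 = f(s_n + h, u_n + h·k1); u_{n+1} = u_n + (h/2)·(k1 + k2).
s=0.000000, u=0.780000:
  k1 = f(0.000000, 0.780000) = 3.482600
  k2 = f(0.180000, 1.406868) = 4.136602
  u ← 0.780000 + (0.18/2)·(3.482600 + 4.136602) = 1.465728
u(0.18) ≈ 1.4657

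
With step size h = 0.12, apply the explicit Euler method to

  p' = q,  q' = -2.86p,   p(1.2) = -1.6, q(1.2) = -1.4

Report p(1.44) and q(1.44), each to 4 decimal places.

-1.8701, -0.2441

Euler on (p,q): p_{n+1} = p_n + h·p', q_{n+1} = q_n + h·q'.
1.200000: (-1.600000, -1.400000); f=(-1.400000, 4.576000) → (-1.768000, -0.850880)
1.320000: (-1.768000, -0.850880); f=(-0.850880, 5.056480) → (-1.870106, -0.244102)
(p(1.44), q(1.44)) ≈ (-1.8701, -0.2441)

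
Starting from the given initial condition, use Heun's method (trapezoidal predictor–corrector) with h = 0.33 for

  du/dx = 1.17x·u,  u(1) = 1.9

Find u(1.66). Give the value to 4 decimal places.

Heun: k1 = f(x_n, u_n); k2 = f(x_n + h, u_n + h·k1); u_{n+1} = u_n + (h/2)·(k1 + k2).
x=1.000000, u=1.900000:
  k1 = f(1.000000, 1.900000) = 2.223000
  k2 = f(1.330000, 2.633590) = 4.098129
  u ← 1.900000 + (0.33/2)·(2.223000 + 4.098129) = 2.942986
x=1.330000, u=2.942986:
  k1 = f(1.330000, 2.942986) = 4.579581
  k2 = f(1.660000, 4.454248) = 8.651041
  u ← 2.942986 + (0.33/2)·(4.579581 + 8.651041) = 5.126039
u(1.66) ≈ 5.1260

5.1260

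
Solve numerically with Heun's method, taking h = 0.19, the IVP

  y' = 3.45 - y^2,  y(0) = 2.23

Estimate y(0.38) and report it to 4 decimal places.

Heun: k1 = f(t_n, y_n); k2 = f(t_n + h, y_n + h·k1); y_{n+1} = y_n + (h/2)·(k1 + k2).
t=0.000000, y=2.230000:
  k1 = f(0.000000, 2.230000) = -1.522900
  k2 = f(0.190000, 1.940649) = -0.316119
  y ← 2.230000 + (0.19/2)·(-1.522900 + (-0.316119)) = 2.055293
t=0.190000, y=2.055293:
  k1 = f(0.190000, 2.055293) = -0.774230
  k2 = f(0.380000, 1.908189) = -0.191187
  y ← 2.055293 + (0.19/2)·(-0.774230 + (-0.191187)) = 1.963579
y(0.38) ≈ 1.9636

1.9636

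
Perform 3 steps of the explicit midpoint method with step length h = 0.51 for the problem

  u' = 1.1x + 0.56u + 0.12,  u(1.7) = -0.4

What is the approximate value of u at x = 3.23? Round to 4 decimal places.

5.4774

Midpoint: k1 = f(x_n, u_n); k2 = f(x_n + h/2, u_n + (h/2)·k1); u_{n+1} = u_n + h·k2.
x=1.700000, u=-0.400000:
  k1 = f(1.700000, -0.400000) = 1.766000
  k2 = f(1.955000, 0.050330) = 2.298685
  u ← -0.400000 + 0.51·2.298685 = 0.772329
x=2.210000, u=0.772329:
  k1 = f(2.210000, 0.772329) = 2.983504
  k2 = f(2.465000, 1.533123) = 3.690049
  u ← 0.772329 + 0.51·3.690049 = 2.654254
x=2.720000, u=2.654254:
  k1 = f(2.720000, 2.654254) = 4.598382
  k2 = f(2.975000, 3.826842) = 5.535531
  u ← 2.654254 + 0.51·5.535531 = 5.477375
u(3.23) ≈ 5.4774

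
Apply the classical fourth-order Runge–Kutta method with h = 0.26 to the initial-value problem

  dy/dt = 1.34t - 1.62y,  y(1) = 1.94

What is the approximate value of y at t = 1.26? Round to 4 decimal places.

1.5972

RK4: k1 = f(t_n, y_n); k2 = f(t_n + h/2, y_n + (h/2)·k1); k3 = f(t_n + h/2, y_n + (h/2)·k2); k4 = f(t_n + h, y_n + h·k3); y_{n+1} = y_n + (h/6)·(k1 + 2k2 + 2k3 + k4).
t=1.000000, y=1.940000:
  k1 = f(1.000000, 1.940000) = -1.802800
  k2 = f(1.130000, 1.705636) = -1.248930
  k3 = f(1.130000, 1.777639) = -1.365575
  k4 = f(1.260000, 1.584950) = -0.879220
  y ← 1.940000 + (0.26/6)·(k1 + 2k2 + 2k3 + k4) = 1.597189
y(1.26) ≈ 1.5972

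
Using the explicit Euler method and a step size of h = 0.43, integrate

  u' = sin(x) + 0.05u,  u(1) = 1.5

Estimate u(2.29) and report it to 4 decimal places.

2.8234

Euler: u_{n+1} = u_n + h·f(x_n, u_n).
x=1.000000, u=1.500000: f=0.916471 → u ← 1.500000 + 0.43·0.916471 = 1.894083
x=1.430000, u=1.894083: f=1.084809 → u ← 1.894083 + 0.43·1.084809 = 2.360550
x=1.860000, u=2.360550: f=1.076499 → u ← 2.360550 + 0.43·1.076499 = 2.823445
u(2.29) ≈ 2.8234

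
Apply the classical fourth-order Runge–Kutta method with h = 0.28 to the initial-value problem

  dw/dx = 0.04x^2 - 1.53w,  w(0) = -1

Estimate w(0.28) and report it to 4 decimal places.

RK4: k1 = f(x_n, w_n); k2 = f(x_n + h/2, w_n + (h/2)·k1); k3 = f(x_n + h/2, w_n + (h/2)·k2); k4 = f(x_n + h, w_n + h·k3); w_{n+1} = w_n + (h/6)·(k1 + 2k2 + 2k3 + k4).
x=0.000000, w=-1.000000:
  k1 = f(0.000000, -1.000000) = 1.530000
  k2 = f(0.140000, -0.785800) = 1.203058
  k3 = f(0.140000, -0.831572) = 1.273089
  k4 = f(0.280000, -0.643535) = 0.987745
  w ← -1.000000 + (0.28/6)·(k1 + 2k2 + 2k3 + k4) = -0.651398
w(0.28) ≈ -0.6514

-0.6514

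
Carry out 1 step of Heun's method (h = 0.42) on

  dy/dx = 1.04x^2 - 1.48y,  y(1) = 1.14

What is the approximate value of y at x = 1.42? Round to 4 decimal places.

1.1746

Heun: k1 = f(x_n, y_n); k2 = f(x_n + h, y_n + h·k1); y_{n+1} = y_n + (h/2)·(k1 + k2).
x=1.000000, y=1.140000:
  k1 = f(1.000000, 1.140000) = -0.647200
  k2 = f(1.420000, 0.868176) = 0.812156
  y ← 1.140000 + (0.42/2)·(-0.647200 + 0.812156) = 1.174641
y(1.42) ≈ 1.1746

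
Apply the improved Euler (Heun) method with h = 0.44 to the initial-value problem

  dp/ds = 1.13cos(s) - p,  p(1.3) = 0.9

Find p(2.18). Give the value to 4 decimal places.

Heun: k1 = f(s_n, p_n); k2 = f(s_n + h, p_n + h·k1); p_{n+1} = p_n + (h/2)·(k1 + k2).
s=1.300000, p=0.900000:
  k1 = f(1.300000, 0.900000) = -0.597726
  k2 = f(1.740000, 0.637000) = -0.827290
  p ← 0.900000 + (0.44/2)·(-0.597726 + (-0.827290)) = 0.586497
s=1.740000, p=0.586497:
  k1 = f(1.740000, 0.586497) = -0.776786
  k2 = f(2.180000, 0.244711) = -0.891313
  p ← 0.586497 + (0.44/2)·(-0.776786 + (-0.891313)) = 0.219515
p(2.18) ≈ 0.2195

0.2195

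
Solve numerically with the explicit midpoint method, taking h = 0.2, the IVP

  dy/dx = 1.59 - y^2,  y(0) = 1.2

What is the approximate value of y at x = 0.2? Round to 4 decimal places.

1.2228

Midpoint: k1 = f(x_n, y_n); k2 = f(x_n + h/2, y_n + (h/2)·k1); y_{n+1} = y_n + h·k2.
x=0.000000, y=1.200000:
  k1 = f(0.000000, 1.200000) = 0.150000
  k2 = f(0.100000, 1.215000) = 0.113775
  y ← 1.200000 + 0.2·0.113775 = 1.222755
y(0.2) ≈ 1.2228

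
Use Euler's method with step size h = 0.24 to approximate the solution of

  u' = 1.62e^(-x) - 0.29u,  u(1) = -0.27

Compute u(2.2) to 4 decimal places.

Euler: u_{n+1} = u_n + h·f(x_n, u_n).
x=1.000000, u=-0.270000: f=0.674265 → u ← -0.270000 + 0.24·0.674265 = -0.108176
x=1.240000, u=-0.108176: f=0.500174 → u ← -0.108176 + 0.24·0.500174 = 0.011865
x=1.480000, u=0.011865: f=0.365332 → u ← 0.011865 + 0.24·0.365332 = 0.099545
x=1.720000, u=0.099545: f=0.261219 → u ← 0.099545 + 0.24·0.261219 = 0.162238
x=1.960000, u=0.162238: f=0.181142 → u ← 0.162238 + 0.24·0.181142 = 0.205712
u(2.2) ≈ 0.2057

0.2057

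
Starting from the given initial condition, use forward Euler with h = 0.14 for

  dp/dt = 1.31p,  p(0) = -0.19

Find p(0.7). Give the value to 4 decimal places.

-0.4410

Euler: p_{n+1} = p_n + h·f(t_n, p_n).
t=0.000000, p=-0.190000: f=-0.248900 → p ← -0.190000 + 0.14·(-0.248900) = -0.224846
t=0.140000, p=-0.224846: f=-0.294548 → p ← -0.224846 + 0.14·(-0.294548) = -0.266083
t=0.280000, p=-0.266083: f=-0.348568 → p ← -0.266083 + 0.14·(-0.348568) = -0.314882
t=0.420000, p=-0.314882: f=-0.412496 → p ← -0.314882 + 0.14·(-0.412496) = -0.372632
t=0.560000, p=-0.372632: f=-0.488148 → p ← -0.372632 + 0.14·(-0.488148) = -0.440972
p(0.7) ≈ -0.4410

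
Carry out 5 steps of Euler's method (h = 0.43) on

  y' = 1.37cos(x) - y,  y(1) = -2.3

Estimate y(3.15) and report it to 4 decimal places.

Euler: y_{n+1} = y_n + h·f(x_n, y_n).
x=1.000000, y=-2.300000: f=3.040214 → y ← -2.300000 + 0.43·3.040214 = -0.992708
x=1.430000, y=-0.992708: f=1.184962 → y ← -0.992708 + 0.43·1.184962 = -0.483174
x=1.860000, y=-0.483174: f=0.092465 → y ← -0.483174 + 0.43·0.092465 = -0.443414
x=2.290000, y=-0.443414: f=-0.459122 → y ← -0.443414 + 0.43·(-0.459122) = -0.640837
x=2.720000, y=-0.640837: f=-0.609204 → y ← -0.640837 + 0.43·(-0.609204) = -0.902794
y(3.15) ≈ -0.9028

-0.9028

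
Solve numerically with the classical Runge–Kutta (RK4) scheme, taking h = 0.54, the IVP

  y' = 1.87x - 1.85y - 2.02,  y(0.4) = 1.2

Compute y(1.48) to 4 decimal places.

0.2006

RK4: k1 = f(x_n, y_n); k2 = f(x_n + h/2, y_n + (h/2)·k1); k3 = f(x_n + h/2, y_n + (h/2)·k2); k4 = f(x_n + h, y_n + h·k3); y_{n+1} = y_n + (h/6)·(k1 + 2k2 + 2k3 + k4).
x=0.400000, y=1.200000:
  k1 = f(0.400000, 1.200000) = -3.492000
  k2 = f(0.670000, 0.257160) = -1.242846
  k3 = f(0.670000, 0.864432) = -2.366298
  k4 = f(0.940000, -0.077801) = -0.118268
  y ← 1.200000 + (0.54/6)·(k1 + 2k2 + 2k3 + k4) = 0.225430
x=0.940000, y=0.225430:
  k1 = f(0.940000, 0.225430) = -0.679245
  k2 = f(1.210000, 0.042034) = 0.164938
  k3 = f(1.210000, 0.269963) = -0.256732
  k4 = f(1.480000, 0.086795) = 0.587030
  y ← 0.225430 + (0.54/6)·(k1 + 2k2 + 2k3 + k4) = 0.200608
y(1.48) ≈ 0.2006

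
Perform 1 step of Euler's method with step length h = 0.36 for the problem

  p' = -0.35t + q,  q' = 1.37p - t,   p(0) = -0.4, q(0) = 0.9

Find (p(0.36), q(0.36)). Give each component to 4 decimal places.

-0.0760, 0.7027

Euler on (p,q): p_{n+1} = p_n + h·p', q_{n+1} = q_n + h·q'.
0.000000: (-0.400000, 0.900000); f=(0.900000, -0.548000) → (-0.076000, 0.702720)
(p(0.36), q(0.36)) ≈ (-0.0760, 0.7027)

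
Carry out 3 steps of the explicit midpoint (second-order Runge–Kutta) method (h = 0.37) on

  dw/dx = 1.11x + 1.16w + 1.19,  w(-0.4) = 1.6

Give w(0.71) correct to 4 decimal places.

Midpoint: k1 = f(x_n, w_n); k2 = f(x_n + h/2, w_n + (h/2)·k1); w_{n+1} = w_n + h·k2.
x=-0.400000, w=1.600000:
  k1 = f(-0.400000, 1.600000) = 2.602000
  k2 = f(-0.215000, 2.081370) = 3.365739
  w ← 1.600000 + 0.37·3.365739 = 2.845324
x=-0.030000, w=2.845324:
  k1 = f(-0.030000, 2.845324) = 4.457275
  k2 = f(0.155000, 3.669919) = 5.619157
  w ← 2.845324 + 0.37·5.619157 = 4.924411
x=0.340000, w=4.924411:
  k1 = f(0.340000, 4.924411) = 7.279717
  k2 = f(0.525000, 6.271159) = 9.047295
  w ← 4.924411 + 0.37·9.047295 = 8.271910
w(0.71) ≈ 8.2719

8.2719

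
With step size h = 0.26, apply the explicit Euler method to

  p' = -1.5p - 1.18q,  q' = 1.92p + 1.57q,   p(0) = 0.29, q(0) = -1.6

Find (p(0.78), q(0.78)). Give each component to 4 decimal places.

Euler on (p,q): p_{n+1} = p_n + h·p', q_{n+1} = q_n + h·q'.
0.000000: (0.290000, -1.600000); f=(1.453000, -1.955200) → (0.667780, -2.108352)
0.260000: (0.667780, -2.108352); f=(1.486185, -2.027975) → (1.054188, -2.635626)
0.520000: (1.054188, -2.635626); f=(1.528756, -2.113891) → (1.451665, -3.185237)
(p(0.78), q(0.78)) ≈ (1.4517, -3.1852)

1.4517, -3.1852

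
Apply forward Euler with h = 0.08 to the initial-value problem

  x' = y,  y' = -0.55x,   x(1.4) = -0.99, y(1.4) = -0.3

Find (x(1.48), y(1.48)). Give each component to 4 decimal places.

Euler on (x,y): x_{n+1} = x_n + h·x', y_{n+1} = y_n + h·y'.
1.400000: (-0.990000, -0.300000); f=(-0.300000, 0.544500) → (-1.014000, -0.256440)
(x(1.48), y(1.48)) ≈ (-1.0140, -0.2564)

-1.0140, -0.2564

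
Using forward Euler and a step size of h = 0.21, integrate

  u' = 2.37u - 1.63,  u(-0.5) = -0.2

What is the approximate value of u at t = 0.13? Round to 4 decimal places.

-2.2947

Euler: u_{n+1} = u_n + h·f(t_n, u_n).
t=-0.500000, u=-0.200000: f=-2.104000 → u ← -0.200000 + 0.21·(-2.104000) = -0.641840
t=-0.290000, u=-0.641840: f=-3.151161 → u ← -0.641840 + 0.21·(-3.151161) = -1.303584
t=-0.080000, u=-1.303584: f=-4.719494 → u ← -1.303584 + 0.21·(-4.719494) = -2.294677
u(0.13) ≈ -2.2947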